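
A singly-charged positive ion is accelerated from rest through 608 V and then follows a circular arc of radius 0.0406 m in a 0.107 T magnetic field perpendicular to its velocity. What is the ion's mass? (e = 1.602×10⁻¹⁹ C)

Combine |q|V = ½mv² and r = mv/(|q|B): eliminate v to get m = qB²r²/(2V).
m = (1.602×10⁻¹⁹)(0.107)²(0.0406)²/(2·608) ≈ 2.49×10⁻²⁷ kg.

m ≈ 2.49×10⁻²⁷ kg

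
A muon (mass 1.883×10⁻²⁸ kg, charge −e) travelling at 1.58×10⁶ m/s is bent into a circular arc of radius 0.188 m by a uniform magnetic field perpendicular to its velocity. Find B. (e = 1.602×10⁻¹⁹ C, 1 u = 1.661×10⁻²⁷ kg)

B ≈ 9.88×10⁻³ T

From |q|vB = mv²/r, B = mv/(|q|r).
B = (1.883×10⁻²⁸)(1.58×10⁶)/((1.602×10⁻¹⁹)(0.188)) ≈ 9.88×10⁻³ T.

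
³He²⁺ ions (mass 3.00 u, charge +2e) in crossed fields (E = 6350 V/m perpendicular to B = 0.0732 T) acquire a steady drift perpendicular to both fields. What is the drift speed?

The E×B drift speed is v_d = E/B.
v_d = 6350/0.0732 = 8.67×10⁴ m/s.

v_d ≈ 8.67×10⁴ m/s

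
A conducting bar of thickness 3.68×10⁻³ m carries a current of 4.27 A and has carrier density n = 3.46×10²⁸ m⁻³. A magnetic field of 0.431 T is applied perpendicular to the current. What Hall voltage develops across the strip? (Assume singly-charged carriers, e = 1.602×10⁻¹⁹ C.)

V_H ≈ 9.02×10⁻⁸ V

V_H = IB/(n e t).
V_H = (4.27)(0.431)/((3.46×10²⁸)(1.602×10⁻¹⁹)(3.68×10⁻³)) ≈ 9.02×10⁻⁸ V.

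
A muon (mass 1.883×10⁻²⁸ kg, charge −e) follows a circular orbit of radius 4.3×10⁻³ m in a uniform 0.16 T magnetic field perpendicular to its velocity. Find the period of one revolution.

T ≈ 4.6×10⁻⁸ s

The cyclotron period depends only on m, q, B: T = 2πm/(|q|B).
T = 2π(1.883×10⁻²⁸)/((1.602×10⁻¹⁹)(0.16)) ≈ 4.6×10⁻⁸ s.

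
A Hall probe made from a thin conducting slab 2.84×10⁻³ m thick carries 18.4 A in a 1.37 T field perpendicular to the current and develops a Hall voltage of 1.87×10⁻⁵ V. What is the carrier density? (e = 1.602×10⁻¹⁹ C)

n ≈ 2.96×10²⁷ m⁻³

From V_H = IB/(n e t), n = IB/(V_H e t).
n = (18.4)(1.37)/((1.87×10⁻⁵)(1.602×10⁻¹⁹)(2.84×10⁻³)) ≈ 2.96×10²⁷ m⁻³.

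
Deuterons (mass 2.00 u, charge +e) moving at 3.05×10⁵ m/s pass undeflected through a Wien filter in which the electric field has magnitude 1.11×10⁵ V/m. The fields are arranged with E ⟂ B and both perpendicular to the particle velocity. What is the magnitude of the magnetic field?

Balance of forces in the selector: qE = qvB ⇒ B = E/v.
B = 1.11×10⁵/3.05×10⁵ = 0.364 T.

B = 0.364 T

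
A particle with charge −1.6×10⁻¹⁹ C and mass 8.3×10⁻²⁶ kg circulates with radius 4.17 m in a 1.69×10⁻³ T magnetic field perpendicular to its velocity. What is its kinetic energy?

KE ≈ 7.66×10⁻¹⁸ J

v = |q|Br/m, then KE = ½mv² = (qBr)²/(2m).
v = (1.6×10⁻¹⁹)(1.69×10⁻³)(4.17)/8.3×10⁻²⁶ ≈ 1.359×10⁴ m/s.
KE = ½(8.3×10⁻²⁶)(1.359×10⁴)² ≈ 7.66×10⁻¹⁸ J.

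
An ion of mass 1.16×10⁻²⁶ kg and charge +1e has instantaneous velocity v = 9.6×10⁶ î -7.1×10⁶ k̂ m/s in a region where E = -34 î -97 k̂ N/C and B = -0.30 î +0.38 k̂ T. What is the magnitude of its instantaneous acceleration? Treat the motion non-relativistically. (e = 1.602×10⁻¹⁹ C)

|a| ≈ 2.10×10¹³ m/s²

v×B = (0, -1.52×10⁶, 0) N/C.
E + v×B = (-34.0, -1.52×10⁶, -97.0) N/C.
F = q(E + v×B) = (1.602×10⁻¹⁹ C)·(-34.0, -1.52×10⁶, -97.0) = (-5.45×10⁻¹⁸, -2.43×10⁻¹³, -1.55×10⁻¹⁷) N.
|a| = |F|/m = 2.432×10⁻¹³/1.16×10⁻²⁶ ≈ 2.10×10¹³ m/s².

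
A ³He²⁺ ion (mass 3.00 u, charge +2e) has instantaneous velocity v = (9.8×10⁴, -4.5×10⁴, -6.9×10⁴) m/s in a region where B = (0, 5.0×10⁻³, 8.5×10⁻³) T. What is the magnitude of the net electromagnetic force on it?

|F| ≈ 3.10×10⁻¹⁶ N

v×B = (-37.5, -833, 490) N/C.
F = q v×B = (3.204×10⁻¹⁹ C)·(-37.5, -833, 490) = (-1.20×10⁻¹⁷, -2.67×10⁻¹⁶, 1.57×10⁻¹⁶) N.
|F| = 3.10×10⁻¹⁶ N.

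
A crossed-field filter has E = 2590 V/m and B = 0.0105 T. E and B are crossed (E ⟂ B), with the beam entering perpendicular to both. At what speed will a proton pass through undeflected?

Straight-line motion ⇒ electric and magnetic forces cancel, so E = vB.
v = E/B = 2590/0.0105 = 2.47×10⁵ m/s.

v = 2.47×10⁵ m/s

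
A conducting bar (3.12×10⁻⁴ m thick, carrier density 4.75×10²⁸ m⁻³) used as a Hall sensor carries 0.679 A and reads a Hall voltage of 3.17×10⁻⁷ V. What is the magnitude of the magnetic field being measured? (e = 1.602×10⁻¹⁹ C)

B ≈ 1.11 T

From V_H = IB/(n e t), B = V_H n e t / I.
B = (3.17×10⁻⁷)(4.75×10²⁸)(1.602×10⁻¹⁹)(3.12×10⁻⁴)/0.679 ≈ 1.11 T.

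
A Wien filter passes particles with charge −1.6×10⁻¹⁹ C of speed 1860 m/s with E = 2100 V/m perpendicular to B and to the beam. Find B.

B = 1.13 T

Balance of forces in the selector: qE = qvB ⇒ B = E/v.
B = 2100/1860 = 1.13 T.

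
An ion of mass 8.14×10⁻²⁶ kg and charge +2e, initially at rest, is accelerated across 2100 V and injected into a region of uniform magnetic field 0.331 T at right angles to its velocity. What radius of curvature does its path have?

r ≈ 0.0987 m

Acceleration: |q|V = ½mv² ⇒ v = √(2|q|V/m) = √(2·3.204×10⁻¹⁹·2100/8.14×10⁻²⁶) ≈ 1.286×10⁵ m/s.
In the field: r = mv/(|q|B) = (8.14×10⁻²⁶)(1.286×10⁵)/((3.204×10⁻¹⁹)(0.331)) ≈ 0.0987 m.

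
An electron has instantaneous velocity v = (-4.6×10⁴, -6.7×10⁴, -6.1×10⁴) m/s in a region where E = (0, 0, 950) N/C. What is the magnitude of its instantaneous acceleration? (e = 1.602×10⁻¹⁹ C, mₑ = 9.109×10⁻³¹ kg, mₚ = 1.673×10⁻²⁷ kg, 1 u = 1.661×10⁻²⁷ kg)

Only an electric field acts, so F = qE = (−1.602×10⁻¹⁹ C)·(0, 0, 950) = (0, 0, -1.52×10⁻¹⁶) N.
|a| = |F|/m = 1.522×10⁻¹⁶/9.109×10⁻³¹ ≈ 1.67×10¹⁴ m/s².

|a| ≈ 1.67×10¹⁴ m/s²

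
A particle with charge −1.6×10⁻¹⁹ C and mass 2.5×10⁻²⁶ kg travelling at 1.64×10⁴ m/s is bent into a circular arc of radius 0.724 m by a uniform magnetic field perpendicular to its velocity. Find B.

B ≈ 3.54×10⁻³ T

From |q|vB = mv²/r, B = mv/(|q|r).
B = (2.5×10⁻²⁶)(1.64×10⁴)/((1.6×10⁻¹⁹)(0.724)) ≈ 3.54×10⁻³ T.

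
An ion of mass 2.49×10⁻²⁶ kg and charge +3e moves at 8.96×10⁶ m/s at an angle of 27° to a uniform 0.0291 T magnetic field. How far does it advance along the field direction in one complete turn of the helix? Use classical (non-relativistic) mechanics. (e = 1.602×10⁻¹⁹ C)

v∥ = v cosθ = 8.96×10⁶·cos27° ≈ 7.983×10⁶ m/s.
T = 2πm/(|q|B) = 2π(2.49×10⁻²⁶)/((4.806×10⁻¹⁹)(0.0291)) ≈ 1.119×10⁻⁵ s.
pitch = v∥ T = (7.983×10⁶)(1.119×10⁻⁵) ≈ 89.3 m.

p ≈ 89.3 m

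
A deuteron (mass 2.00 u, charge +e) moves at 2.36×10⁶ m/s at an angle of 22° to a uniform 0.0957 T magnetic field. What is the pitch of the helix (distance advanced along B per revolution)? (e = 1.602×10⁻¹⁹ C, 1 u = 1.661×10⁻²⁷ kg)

v∥ = v cosθ = 2.36×10⁶·cos22° ≈ 2.188×10⁶ m/s.
T = 2πm/(|q|B) = 2π(3.322×10⁻²⁷)/((1.602×10⁻¹⁹)(0.0957)) ≈ 1.361×10⁻⁶ s.
pitch = v∥ T = (2.188×10⁶)(1.361×10⁻⁶) ≈ 2.98 m.

p ≈ 2.98 m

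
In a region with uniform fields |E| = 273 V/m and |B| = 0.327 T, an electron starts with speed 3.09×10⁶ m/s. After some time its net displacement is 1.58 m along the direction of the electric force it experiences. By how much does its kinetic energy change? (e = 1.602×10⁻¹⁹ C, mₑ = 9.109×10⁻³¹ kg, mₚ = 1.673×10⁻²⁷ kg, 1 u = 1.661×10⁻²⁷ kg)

The magnetic force is always ⟂ v and does no work; only the electric force changes KE.
ΔKE = F_E · d = |q|E d = (1.602×10⁻¹⁹)(273)(1.58) ≈ 6.91×10⁻¹⁷ J.

ΔKE ≈ 6.91×10⁻¹⁷ J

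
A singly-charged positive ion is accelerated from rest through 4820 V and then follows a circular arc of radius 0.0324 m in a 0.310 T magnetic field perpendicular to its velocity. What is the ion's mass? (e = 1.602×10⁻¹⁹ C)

m ≈ 1.68×10⁻²⁷ kg

Combine |q|V = ½mv² and r = mv/(|q|B): eliminate v to get m = qB²r²/(2V).
m = (1.602×10⁻¹⁹)(0.310)²(0.0324)²/(2·4820) ≈ 1.68×10⁻²⁷ kg.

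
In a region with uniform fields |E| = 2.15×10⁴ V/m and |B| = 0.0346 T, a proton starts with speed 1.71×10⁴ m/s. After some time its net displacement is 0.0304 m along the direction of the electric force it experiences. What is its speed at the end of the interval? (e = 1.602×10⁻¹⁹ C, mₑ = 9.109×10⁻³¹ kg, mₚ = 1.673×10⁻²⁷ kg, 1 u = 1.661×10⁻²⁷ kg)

B does no work; ΔKE = |q|E d.
½mv_f² = ½mv₀² + |q|Ed = ½(1.673×10⁻²⁷)(1.71×10⁴)² + (1.602×10⁻¹⁹)(2.15×10⁴)(0.0304) ≈ 2.446×10⁻¹⁹ J + 1.047×10⁻¹⁶ J ≈ 1.050×10⁻¹⁶ J.
v_f = √(2·1.050×10⁻¹⁶/1.673×10⁻²⁷) ≈ 3.54×10⁵ m/s.

v_f ≈ 3.54×10⁵ m/s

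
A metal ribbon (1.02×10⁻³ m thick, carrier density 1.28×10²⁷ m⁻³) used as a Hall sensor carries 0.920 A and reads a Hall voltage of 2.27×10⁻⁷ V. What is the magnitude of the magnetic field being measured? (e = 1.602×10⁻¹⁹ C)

From V_H = IB/(n e t), B = V_H n e t / I.
B = (2.27×10⁻⁷)(1.28×10²⁷)(1.602×10⁻¹⁹)(1.02×10⁻³)/0.920 ≈ 0.0516 T.

B ≈ 0.0516 T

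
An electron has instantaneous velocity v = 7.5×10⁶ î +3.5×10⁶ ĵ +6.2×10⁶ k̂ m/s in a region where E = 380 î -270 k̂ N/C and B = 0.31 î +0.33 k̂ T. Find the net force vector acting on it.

F ≈ (-1.85×10⁻¹³, 8.86×10⁻¹⁴, 1.74×10⁻¹³) N

v×B = (1.16×10⁶, -5.53×10⁵, -1.08×10⁶) N/C.
E + v×B = (1.16×10⁶, -5.53×10⁵, -1.09×10⁶) N/C.
F = q(E + v×B) = (−1.602×10⁻¹⁹ C)·(1.16×10⁶, -5.53×10⁵, -1.09×10⁶) = (-1.85×10⁻¹³, 8.86×10⁻¹⁴, 1.74×10⁻¹³) N.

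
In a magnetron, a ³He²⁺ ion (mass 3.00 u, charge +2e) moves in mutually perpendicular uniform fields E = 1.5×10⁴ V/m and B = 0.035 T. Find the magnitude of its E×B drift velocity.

v_d ≈ 4.3×10⁵ m/s

In crossed fields the guiding centre drifts at v_d = |E×B|/B² = E/B, independent of charge and mass.
v_d = 1.5×10⁴/0.035 = 4.3×10⁵ m/s.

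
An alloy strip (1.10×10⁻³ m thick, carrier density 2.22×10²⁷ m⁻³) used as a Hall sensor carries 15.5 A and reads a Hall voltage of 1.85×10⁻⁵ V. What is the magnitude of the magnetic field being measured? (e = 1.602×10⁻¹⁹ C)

From V_H = IB/(n e t), B = V_H n e t / I.
B = (1.85×10⁻⁵)(2.22×10²⁷)(1.602×10⁻¹⁹)(1.10×10⁻³)/15.5 ≈ 0.467 T.

B ≈ 0.467 T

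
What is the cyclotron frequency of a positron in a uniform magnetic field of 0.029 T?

f = |q|B/(2πm).
f = (1.602×10⁻¹⁹)(0.029)/(2π·9.109×10⁻³¹) ≈ 8.1×10⁸ Hz.

f ≈ 8.1×10⁸ Hz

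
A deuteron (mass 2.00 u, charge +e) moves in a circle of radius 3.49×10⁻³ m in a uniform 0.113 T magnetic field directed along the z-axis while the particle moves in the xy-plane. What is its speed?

From |q|vB = mv²/r, v = |q|Br/m.
v = (1.602×10⁻¹⁹)(0.113)(3.49×10⁻³)/3.322×10⁻²⁷ ≈ 1.90×10⁴ m/s.

v ≈ 1.90×10⁴ m/s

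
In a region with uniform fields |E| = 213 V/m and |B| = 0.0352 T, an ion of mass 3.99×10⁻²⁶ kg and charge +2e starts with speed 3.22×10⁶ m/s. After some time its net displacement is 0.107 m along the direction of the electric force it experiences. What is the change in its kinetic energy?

ΔKE ≈ 7.30×10⁻¹⁸ J

The magnetic force is always ⟂ v and does no work; only the electric force changes KE.
ΔKE = F_E · d = |q|E d = (3.204×10⁻¹⁹)(213)(0.107) ≈ 7.30×10⁻¹⁸ J.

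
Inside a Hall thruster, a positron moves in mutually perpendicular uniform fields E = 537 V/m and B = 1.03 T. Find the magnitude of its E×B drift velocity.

The steady drift has the magnetic force balancing the electric force, so v_d = E/B.
v_d = 537/1.03 = 521 m/s.

v_d ≈ 521 m/s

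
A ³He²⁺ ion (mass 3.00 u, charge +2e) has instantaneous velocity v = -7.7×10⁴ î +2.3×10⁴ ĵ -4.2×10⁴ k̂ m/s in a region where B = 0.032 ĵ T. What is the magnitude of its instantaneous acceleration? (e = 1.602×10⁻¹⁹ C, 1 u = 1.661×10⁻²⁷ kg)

|a| ≈ 1.80×10¹¹ m/s²

v×B = (1340, 0, -2460) N/C.
F = q v×B = (3.204×10⁻¹⁹ C)·(1340, 0, -2460) = (4.31×10⁻¹⁶, 0, -7.89×10⁻¹⁶) N.
|a| = |F|/m = 8.993×10⁻¹⁶/4.983×10⁻²⁷ ≈ 1.80×10¹¹ m/s².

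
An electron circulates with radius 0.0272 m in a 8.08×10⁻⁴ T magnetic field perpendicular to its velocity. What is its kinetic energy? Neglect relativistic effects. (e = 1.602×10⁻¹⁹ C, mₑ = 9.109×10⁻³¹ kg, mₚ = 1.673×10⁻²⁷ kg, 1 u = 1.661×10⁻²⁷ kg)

KE ≈ 6.80×10⁻¹⁸ J

v = |q|Br/m, then KE = ½mv² = (qBr)²/(2m).
v = (1.602×10⁻¹⁹)(8.08×10⁻⁴)(0.0272)/9.109×10⁻³¹ ≈ 3.865×10⁶ m/s.
KE = ½(9.109×10⁻³¹)(3.865×10⁶)² ≈ 6.80×10⁻¹⁸ J.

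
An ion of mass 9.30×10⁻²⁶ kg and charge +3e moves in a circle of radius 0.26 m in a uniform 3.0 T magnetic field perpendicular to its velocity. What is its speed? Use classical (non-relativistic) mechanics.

v ≈ 4.0×10⁶ m/s

From |q|vB = mv²/r, v = |q|Br/m.
v = (4.806×10⁻¹⁹)(3.0)(0.26)/9.30×10⁻²⁶ ≈ 4.0×10⁶ m/s.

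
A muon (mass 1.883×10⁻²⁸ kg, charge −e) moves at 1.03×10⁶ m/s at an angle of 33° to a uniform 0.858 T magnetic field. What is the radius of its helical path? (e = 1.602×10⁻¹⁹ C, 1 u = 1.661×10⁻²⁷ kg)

v⊥ = v sinθ = 1.03×10⁶·sin33° ≈ 5.610×10⁵ m/s.
r = m v⊥/(|q|B) = (1.883×10⁻²⁸)(5.610×10⁵)/((1.602×10⁻¹⁹)(0.858)) ≈ 7.69×10⁻⁴ m.

r ≈ 7.69×10⁻⁴ m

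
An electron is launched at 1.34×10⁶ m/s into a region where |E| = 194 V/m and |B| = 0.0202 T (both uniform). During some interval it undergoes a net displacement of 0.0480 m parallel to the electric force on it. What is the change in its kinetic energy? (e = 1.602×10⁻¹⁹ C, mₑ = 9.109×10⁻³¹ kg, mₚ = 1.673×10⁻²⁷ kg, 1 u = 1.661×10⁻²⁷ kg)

ΔKE ≈ 1.49×10⁻¹⁸ J

The magnetic force is always ⟂ v and does no work; only the electric force changes KE.
ΔKE = F_E · d = |q|E d = (1.602×10⁻¹⁹)(194)(0.0480) ≈ 1.49×10⁻¹⁸ J.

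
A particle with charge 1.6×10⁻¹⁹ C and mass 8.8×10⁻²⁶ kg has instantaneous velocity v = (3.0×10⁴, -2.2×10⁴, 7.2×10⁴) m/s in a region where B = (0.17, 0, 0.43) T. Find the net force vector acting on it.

v×B = (-9460, -660, 3740) N/C.
F = q v×B = (1.6×10⁻¹⁹ C)·(-9460, -660, 3740) = (-1.51×10⁻¹⁵, -1.06×10⁻¹⁶, 5.98×10⁻¹⁶) N.

F ≈ (-1.51×10⁻¹⁵, -1.06×10⁻¹⁶, 5.98×10⁻¹⁶) N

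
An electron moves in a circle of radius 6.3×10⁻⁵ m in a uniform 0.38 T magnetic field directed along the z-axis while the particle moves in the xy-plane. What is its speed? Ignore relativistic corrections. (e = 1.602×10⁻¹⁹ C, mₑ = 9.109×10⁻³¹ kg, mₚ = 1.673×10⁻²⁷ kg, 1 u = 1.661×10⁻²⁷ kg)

v ≈ 4.2×10⁶ m/s

From |q|vB = mv²/r, v = |q|Br/m.
v = (1.602×10⁻¹⁹)(0.38)(6.3×10⁻⁵)/9.109×10⁻³¹ ≈ 4.2×10⁶ m/s.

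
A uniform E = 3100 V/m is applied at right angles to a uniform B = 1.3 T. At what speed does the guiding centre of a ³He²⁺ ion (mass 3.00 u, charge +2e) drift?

v_d ≈ 2400 m/s

In crossed fields the guiding centre drifts at v_d = |E×B|/B² = E/B, independent of charge and mass.
v_d = 3100/1.3 = 2400 m/s.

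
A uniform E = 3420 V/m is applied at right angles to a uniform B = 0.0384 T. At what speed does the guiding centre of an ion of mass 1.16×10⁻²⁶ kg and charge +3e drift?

In crossed fields the guiding centre drifts at v_d = |E×B|/B² = E/B, independent of charge and mass.
v_d = 3420/0.0384 = 8.91×10⁴ m/s.

v_d ≈ 8.91×10⁴ m/s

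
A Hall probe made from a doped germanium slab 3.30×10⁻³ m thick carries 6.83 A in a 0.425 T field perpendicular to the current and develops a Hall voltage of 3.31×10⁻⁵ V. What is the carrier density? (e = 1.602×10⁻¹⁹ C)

n ≈ 1.66×10²⁶ m⁻³

From V_H = IB/(n e t), n = IB/(V_H e t).
n = (6.83)(0.425)/((3.31×10⁻⁵)(1.602×10⁻¹⁹)(3.30×10⁻³)) ≈ 1.66×10²⁶ m⁻³.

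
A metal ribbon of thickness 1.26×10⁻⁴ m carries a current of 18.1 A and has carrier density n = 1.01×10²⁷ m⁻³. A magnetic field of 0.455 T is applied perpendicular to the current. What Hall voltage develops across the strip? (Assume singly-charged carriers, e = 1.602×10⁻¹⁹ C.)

V_H ≈ 4.04×10⁻⁴ V

V_H = IB/(n e t).
V_H = (18.1)(0.455)/((1.01×10²⁷)(1.602×10⁻¹⁹)(1.26×10⁻⁴)) ≈ 4.04×10⁻⁴ V.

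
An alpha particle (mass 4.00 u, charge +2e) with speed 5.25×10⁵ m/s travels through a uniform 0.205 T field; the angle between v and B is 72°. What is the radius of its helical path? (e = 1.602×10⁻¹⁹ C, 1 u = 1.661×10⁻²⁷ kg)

r ≈ 0.0505 m

v⊥ = v sinθ = 5.25×10⁵·sin72° ≈ 4.993×10⁵ m/s.
r = m v⊥/(|q|B) = (6.644×10⁻²⁷)(4.993×10⁵)/((3.204×10⁻¹⁹)(0.205)) ≈ 0.0505 m.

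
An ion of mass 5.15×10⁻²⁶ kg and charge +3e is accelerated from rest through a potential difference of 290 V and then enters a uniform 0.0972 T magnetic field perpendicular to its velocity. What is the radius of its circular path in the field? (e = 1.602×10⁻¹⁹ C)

r ≈ 0.0811 m

Acceleration: |q|V = ½mv² ⇒ v = √(2|q|V/m) = √(2·4.806×10⁻¹⁹·290/5.15×10⁻²⁶) ≈ 7.357×10⁴ m/s.
In the field: r = mv/(|q|B) = (5.15×10⁻²⁶)(7.357×10⁴)/((4.806×10⁻¹⁹)(0.0972)) ≈ 0.0811 m.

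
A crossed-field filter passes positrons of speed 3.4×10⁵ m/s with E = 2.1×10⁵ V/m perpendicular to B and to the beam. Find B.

Balance of forces in the selector: qE = qvB ⇒ B = E/v.
B = 2.1×10⁵/3.4×10⁵ = 0.62 T.

B = 0.62 T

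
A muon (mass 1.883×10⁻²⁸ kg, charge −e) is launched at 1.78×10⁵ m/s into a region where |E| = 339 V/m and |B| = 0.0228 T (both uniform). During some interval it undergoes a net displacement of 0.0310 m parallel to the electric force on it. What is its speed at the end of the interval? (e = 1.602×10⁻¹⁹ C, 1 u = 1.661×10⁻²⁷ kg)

B does no work; ΔKE = |q|E d.
½mv_f² = ½mv₀² + |q|Ed = ½(1.883×10⁻²⁸)(1.78×10⁵)² + (1.602×10⁻¹⁹)(339)(0.0310) ≈ 2.983×10⁻¹⁸ J + 1.684×10⁻¹⁸ J ≈ 4.667×10⁻¹⁸ J.
v_f = √(2·4.667×10⁻¹⁸/1.883×10⁻²⁸) ≈ 2.23×10⁵ m/s.

v_f ≈ 2.23×10⁵ m/s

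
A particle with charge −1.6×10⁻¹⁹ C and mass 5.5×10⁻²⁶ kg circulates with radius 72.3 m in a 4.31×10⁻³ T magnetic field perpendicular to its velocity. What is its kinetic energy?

v = |q|Br/m, then KE = ½mv² = (qBr)²/(2m).
v = (1.6×10⁻¹⁹)(4.31×10⁻³)(72.3)/5.5×10⁻²⁶ ≈ 9.065×10⁵ m/s.
KE = ½(5.5×10⁻²⁶)(9.065×10⁵)² ≈ 2.26×10⁻¹⁴ J = 1.41×10⁵ eV.

KE ≈ 1.41×10⁵ eV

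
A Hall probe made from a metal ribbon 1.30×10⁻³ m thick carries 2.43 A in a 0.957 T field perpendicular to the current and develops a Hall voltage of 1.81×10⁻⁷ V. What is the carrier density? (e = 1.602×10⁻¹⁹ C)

From V_H = IB/(n e t), n = IB/(V_H e t).
n = (2.43)(0.957)/((1.81×10⁻⁷)(1.602×10⁻¹⁹)(1.30×10⁻³)) ≈ 6.17×10²⁸ m⁻³.

n ≈ 6.17×10²⁸ m⁻³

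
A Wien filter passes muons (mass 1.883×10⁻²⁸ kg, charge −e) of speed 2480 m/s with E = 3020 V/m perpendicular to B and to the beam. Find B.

Balance of forces in the selector: qE = qvB ⇒ B = E/v.
B = 3020/2480 = 1.22 T.

B = 1.22 T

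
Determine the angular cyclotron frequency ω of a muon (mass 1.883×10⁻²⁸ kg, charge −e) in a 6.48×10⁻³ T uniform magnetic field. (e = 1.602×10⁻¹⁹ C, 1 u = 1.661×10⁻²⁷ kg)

ω = |q|B/m.
ω = (1.602×10⁻¹⁹)(6.48×10⁻³)/1.883×10⁻²⁸ ≈ 5.51×10⁶ rad/s.

ω ≈ 5.51×10⁶ rad/s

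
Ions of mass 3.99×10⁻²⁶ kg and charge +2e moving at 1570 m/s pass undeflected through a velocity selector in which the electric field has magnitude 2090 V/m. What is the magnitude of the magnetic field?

Balance of forces in the selector: qE = qvB ⇒ B = E/v.
B = 2090/1570 = 1.33 T.

B = 1.33 T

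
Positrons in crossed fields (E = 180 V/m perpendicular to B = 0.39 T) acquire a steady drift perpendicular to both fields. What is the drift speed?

In crossed fields the guiding centre drifts at v_d = |E×B|/B² = E/B, independent of charge and mass.
v_d = 180/0.39 = 460 m/s.

v_d ≈ 460 m/s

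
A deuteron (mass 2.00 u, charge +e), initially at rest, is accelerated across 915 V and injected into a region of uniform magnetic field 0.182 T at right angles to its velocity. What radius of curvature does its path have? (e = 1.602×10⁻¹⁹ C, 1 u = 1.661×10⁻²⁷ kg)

r ≈ 0.0338 m

Acceleration: |q|V = ½mv² ⇒ v = √(2|q|V/m) = √(2·1.602×10⁻¹⁹·915/3.322×10⁻²⁷) ≈ 2.971×10⁵ m/s.
In the field: r = mv/(|q|B) = (3.322×10⁻²⁷)(2.971×10⁵)/((1.602×10⁻¹⁹)(0.182)) ≈ 0.0338 m.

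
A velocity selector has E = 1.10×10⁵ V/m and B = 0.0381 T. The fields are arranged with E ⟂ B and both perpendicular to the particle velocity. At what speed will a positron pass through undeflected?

For undeflected motion the electric and magnetic forces balance: qE = qvB.
v = E/B = 1.10×10⁵/0.0381 = 2.89×10⁶ m/s.

v = 2.89×10⁶ m/s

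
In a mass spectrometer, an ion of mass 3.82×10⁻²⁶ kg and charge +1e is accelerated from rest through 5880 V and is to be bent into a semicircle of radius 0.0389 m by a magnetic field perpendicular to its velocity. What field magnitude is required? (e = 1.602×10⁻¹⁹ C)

v = √(2|q|V/m) = √(2·1.602×10⁻¹⁹·5880/3.82×10⁻²⁶) ≈ 2.221×10⁵ m/s.
B = mv/(|q|r) = (3.82×10⁻²⁶)(2.221×10⁵)/((1.602×10⁻¹⁹)(0.0389)) ≈ 1.36 T.

B ≈ 1.36 T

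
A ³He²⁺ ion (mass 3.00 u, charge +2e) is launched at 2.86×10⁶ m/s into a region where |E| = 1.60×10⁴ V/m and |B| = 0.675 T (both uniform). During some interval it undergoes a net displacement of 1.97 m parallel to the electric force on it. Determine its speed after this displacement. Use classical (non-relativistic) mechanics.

B does no work; ΔKE = |q|E d.
½mv_f² = ½mv₀² + |q|Ed = ½(4.983×10⁻²⁷)(2.86×10⁶)² + (3.204×10⁻¹⁹)(1.60×10⁴)(1.97) ≈ 2.038×10⁻¹⁴ J + 1.010×10⁻¹⁴ J ≈ 3.048×10⁻¹⁴ J.
v_f = √(2·3.048×10⁻¹⁴/4.983×10⁻²⁷) ≈ 3.50×10⁶ m/s.

v_f ≈ 3.50×10⁶ m/s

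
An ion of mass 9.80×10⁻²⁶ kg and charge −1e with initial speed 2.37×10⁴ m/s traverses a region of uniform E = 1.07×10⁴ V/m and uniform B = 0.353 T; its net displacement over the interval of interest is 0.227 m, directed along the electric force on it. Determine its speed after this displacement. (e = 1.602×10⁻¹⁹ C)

v_f ≈ 9.22×10⁴ m/s

B does no work; ΔKE = |q|E d.
½mv_f² = ½mv₀² + |q|Ed = ½(9.80×10⁻²⁶)(2.37×10⁴)² + (1.602×10⁻¹⁹)(1.07×10⁴)(0.227) ≈ 2.752×10⁻¹⁷ J + 3.891×10⁻¹⁶ J ≈ 4.166×10⁻¹⁶ J.
v_f = √(2·4.166×10⁻¹⁶/9.80×10⁻²⁶) ≈ 9.22×10⁴ m/s.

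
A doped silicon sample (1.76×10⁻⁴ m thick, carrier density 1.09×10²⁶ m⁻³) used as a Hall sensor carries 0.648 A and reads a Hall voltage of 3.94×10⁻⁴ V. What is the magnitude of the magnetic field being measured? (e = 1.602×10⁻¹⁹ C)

B ≈ 1.87 T

From V_H = IB/(n e t), B = V_H n e t / I.
B = (3.94×10⁻⁴)(1.09×10²⁶)(1.602×10⁻¹⁹)(1.76×10⁻⁴)/0.648 ≈ 1.87 T.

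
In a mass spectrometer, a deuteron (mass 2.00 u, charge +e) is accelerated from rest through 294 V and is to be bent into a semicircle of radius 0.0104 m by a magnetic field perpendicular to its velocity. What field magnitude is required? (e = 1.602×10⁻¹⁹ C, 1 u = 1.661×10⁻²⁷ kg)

v = √(2|q|V/m) = √(2·1.602×10⁻¹⁹·294/3.322×10⁻²⁷) ≈ 1.684×10⁵ m/s.
B = mv/(|q|r) = (3.322×10⁻²⁷)(1.684×10⁵)/((1.602×10⁻¹⁹)(0.0104)) ≈ 0.336 T.

B ≈ 0.336 T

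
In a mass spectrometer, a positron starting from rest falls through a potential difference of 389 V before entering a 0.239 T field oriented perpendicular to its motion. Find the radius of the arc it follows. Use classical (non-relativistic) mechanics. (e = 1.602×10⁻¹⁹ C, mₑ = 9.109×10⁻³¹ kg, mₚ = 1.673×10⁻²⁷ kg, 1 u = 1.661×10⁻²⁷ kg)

Acceleration: |q|V = ½mv² ⇒ v = √(2|q|V/m) = √(2·1.602×10⁻¹⁹·389/9.109×10⁻³¹) ≈ 1.170×10⁷ m/s.
In the field: r = mv/(|q|B) = (9.109×10⁻³¹)(1.170×10⁷)/((1.602×10⁻¹⁹)(0.239)) ≈ 2.78×10⁻⁴ m.

r ≈ 2.78×10⁻⁴ m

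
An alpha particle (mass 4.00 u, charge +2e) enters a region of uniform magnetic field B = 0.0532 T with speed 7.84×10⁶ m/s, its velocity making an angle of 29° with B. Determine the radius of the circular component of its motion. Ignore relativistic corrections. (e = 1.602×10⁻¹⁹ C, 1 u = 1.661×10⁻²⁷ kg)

r ≈ 1.48 m

v⊥ = v sinθ = 7.84×10⁶·sin29° ≈ 3.801×10⁶ m/s.
r = m v⊥/(|q|B) = (6.644×10⁻²⁷)(3.801×10⁶)/((3.204×10⁻¹⁹)(0.0532)) ≈ 1.48 m.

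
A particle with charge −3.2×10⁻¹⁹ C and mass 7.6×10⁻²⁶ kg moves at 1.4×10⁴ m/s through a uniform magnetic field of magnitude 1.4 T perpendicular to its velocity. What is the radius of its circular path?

r ≈ 2.4×10⁻³ m

The magnetic force provides the centripetal force: |q|vB = mv²/r.
r = mv/(|q|B) = (7.6×10⁻²⁶)(1.4×10⁴)/((3.2×10⁻¹⁹)(1.4)) ≈ 2.4×10⁻³ m.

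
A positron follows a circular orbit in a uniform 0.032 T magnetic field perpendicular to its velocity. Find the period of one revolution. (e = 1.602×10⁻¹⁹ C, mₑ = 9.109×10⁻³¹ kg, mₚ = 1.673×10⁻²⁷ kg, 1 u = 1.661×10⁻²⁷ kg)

The cyclotron period depends only on m, q, B: T = 2πm/(|q|B).
T = 2π(9.109×10⁻³¹)/((1.602×10⁻¹⁹)(0.032)) ≈ 1.1×10⁻⁹ s.

T ≈ 1.1×10⁻⁹ s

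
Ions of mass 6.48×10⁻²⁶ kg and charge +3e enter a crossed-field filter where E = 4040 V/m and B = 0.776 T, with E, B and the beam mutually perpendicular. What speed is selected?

For undeflected motion the electric and magnetic forces balance: qE = qvB.
v = E/B = 4040/0.776 = 5210 m/s.

v = 5210 m/s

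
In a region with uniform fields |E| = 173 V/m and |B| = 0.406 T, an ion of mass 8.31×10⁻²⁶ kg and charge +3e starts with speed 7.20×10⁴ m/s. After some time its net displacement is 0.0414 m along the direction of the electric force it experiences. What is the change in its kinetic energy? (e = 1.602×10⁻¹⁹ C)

ΔKE ≈ 3.44×10⁻¹⁸ J

The magnetic force is always ⟂ v and does no work; only the electric force changes KE.
ΔKE = F_E · d = |q|E d = (4.806×10⁻¹⁹)(173)(0.0414) ≈ 3.44×10⁻¹⁸ J.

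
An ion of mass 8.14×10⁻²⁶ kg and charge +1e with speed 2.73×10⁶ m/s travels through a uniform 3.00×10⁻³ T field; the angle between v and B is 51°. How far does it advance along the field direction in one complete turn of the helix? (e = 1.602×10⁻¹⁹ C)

v∥ = v cosθ = 2.73×10⁶·cos51° ≈ 1.718×10⁶ m/s.
T = 2πm/(|q|B) = 2π(8.14×10⁻²⁶)/((1.602×10⁻¹⁹)(3.00×10⁻³)) ≈ 1.064×10⁻³ s.
pitch = v∥ T = (1.718×10⁶)(1.064×10⁻³) ≈ 1830 m.

p ≈ 1830 m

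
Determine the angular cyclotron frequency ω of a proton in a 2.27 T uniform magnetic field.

ω = |q|B/m.
ω = (1.602×10⁻¹⁹)(2.27)/1.673×10⁻²⁷ ≈ 2.17×10⁸ rad/s.

ω ≈ 2.17×10⁸ rad/s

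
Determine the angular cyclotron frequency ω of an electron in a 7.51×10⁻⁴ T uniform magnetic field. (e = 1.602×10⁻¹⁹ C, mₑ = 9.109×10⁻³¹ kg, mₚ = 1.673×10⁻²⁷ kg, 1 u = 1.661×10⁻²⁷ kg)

ω ≈ 1.32×10⁸ rad/s

ω = |q|B/m.
ω = (1.602×10⁻¹⁹)(7.51×10⁻⁴)/9.109×10⁻³¹ ≈ 1.32×10⁸ rad/s.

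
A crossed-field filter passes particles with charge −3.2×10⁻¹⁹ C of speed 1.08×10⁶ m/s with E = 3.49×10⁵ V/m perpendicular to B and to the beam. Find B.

Balance of forces in the selector: qE = qvB ⇒ B = E/v.
B = 3.49×10⁵/1.08×10⁶ = 0.323 T.

B = 0.323 T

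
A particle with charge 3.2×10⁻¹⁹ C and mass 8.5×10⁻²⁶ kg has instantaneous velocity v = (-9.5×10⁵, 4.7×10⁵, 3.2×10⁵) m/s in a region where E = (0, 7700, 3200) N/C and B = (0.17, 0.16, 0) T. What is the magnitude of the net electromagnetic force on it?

|F| ≈ 7.76×10⁻¹⁴ N

v×B = (-5.12×10⁴, 5.44×10⁴, -2.32×10⁵) N/C.
E + v×B = (-5.12×10⁴, 6.21×10⁴, -2.29×10⁵) N/C.
F = q(E + v×B) = (3.2×10⁻¹⁹ C)·(-5.12×10⁴, 6.21×10⁴, -2.29×10⁵) = (-1.64×10⁻¹⁴, 1.99×10⁻¹⁴, -7.32×10⁻¹⁴) N.
|F| = 7.76×10⁻¹⁴ N.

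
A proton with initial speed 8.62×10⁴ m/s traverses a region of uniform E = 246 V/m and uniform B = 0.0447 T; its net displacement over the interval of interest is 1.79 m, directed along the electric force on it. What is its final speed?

v_f ≈ 3.03×10⁵ m/s

B does no work; ΔKE = |q|E d.
½mv_f² = ½mv₀² + |q|Ed = ½(1.673×10⁻²⁷)(8.62×10⁴)² + (1.602×10⁻¹⁹)(246)(1.79) ≈ 6.216×10⁻¹⁸ J + 7.054×10⁻¹⁷ J ≈ 7.676×10⁻¹⁷ J.
v_f = √(2·7.676×10⁻¹⁷/1.673×10⁻²⁷) ≈ 3.03×10⁵ m/s.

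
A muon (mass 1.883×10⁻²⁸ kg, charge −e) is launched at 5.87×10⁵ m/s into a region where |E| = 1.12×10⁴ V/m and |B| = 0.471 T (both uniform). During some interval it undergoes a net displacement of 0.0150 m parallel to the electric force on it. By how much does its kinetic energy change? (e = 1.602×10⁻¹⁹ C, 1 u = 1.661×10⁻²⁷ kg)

ΔKE ≈ 2.69×10⁻¹⁷ J

The magnetic force is always ⟂ v and does no work; only the electric force changes KE.
ΔKE = F_E · d = |q|E d = (1.602×10⁻¹⁹)(1.12×10⁴)(0.0150) ≈ 2.69×10⁻¹⁷ J.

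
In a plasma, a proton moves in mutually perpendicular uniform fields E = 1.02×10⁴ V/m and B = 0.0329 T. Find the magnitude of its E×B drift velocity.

v_d ≈ 3.10×10⁵ m/s

The steady drift has the magnetic force balancing the electric force, so v_d = E/B.
v_d = 1.02×10⁴/0.0329 = 3.10×10⁵ m/s.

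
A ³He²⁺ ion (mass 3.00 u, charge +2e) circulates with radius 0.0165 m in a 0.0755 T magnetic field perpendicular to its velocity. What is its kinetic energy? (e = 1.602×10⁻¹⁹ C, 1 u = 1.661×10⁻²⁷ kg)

KE ≈ 99.8 eV

v = |q|Br/m, then KE = ½mv² = (qBr)²/(2m).
v = (3.204×10⁻¹⁹)(0.0755)(0.0165)/4.983×10⁻²⁷ ≈ 8.010×10⁴ m/s.
KE = ½(4.983×10⁻²⁷)(8.010×10⁴)² ≈ 1.60×10⁻¹⁷ J = 99.8 eV.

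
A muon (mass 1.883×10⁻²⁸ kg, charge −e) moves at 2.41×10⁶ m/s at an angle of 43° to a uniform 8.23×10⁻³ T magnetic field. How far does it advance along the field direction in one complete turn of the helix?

p ≈ 1.58 m

v∥ = v cosθ = 2.41×10⁶·cos43° ≈ 1.763×10⁶ m/s.
T = 2πm/(|q|B) = 2π(1.883×10⁻²⁸)/((1.602×10⁻¹⁹)(8.23×10⁻³)) ≈ 8.974×10⁻⁷ s.
pitch = v∥ T = (1.763×10⁶)(8.974×10⁻⁷) ≈ 1.58 m.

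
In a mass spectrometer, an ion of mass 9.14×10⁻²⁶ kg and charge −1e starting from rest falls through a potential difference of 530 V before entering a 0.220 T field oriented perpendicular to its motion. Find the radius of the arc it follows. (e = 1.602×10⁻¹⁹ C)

Acceleration: |q|V = ½mv² ⇒ v = √(2|q|V/m) = √(2·1.602×10⁻¹⁹·530/9.14×10⁻²⁶) ≈ 4.310×10⁴ m/s.
In the field: r = mv/(|q|B) = (9.14×10⁻²⁶)(4.310×10⁴)/((1.602×10⁻¹⁹)(0.220)) ≈ 0.112 m.

r ≈ 0.112 m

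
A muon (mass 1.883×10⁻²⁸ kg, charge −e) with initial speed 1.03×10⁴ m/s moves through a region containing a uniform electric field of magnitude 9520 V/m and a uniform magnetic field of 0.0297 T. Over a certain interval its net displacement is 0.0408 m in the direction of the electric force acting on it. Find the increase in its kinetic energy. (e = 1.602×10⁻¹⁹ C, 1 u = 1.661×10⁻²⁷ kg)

ΔKE ≈ 6.22×10⁻¹⁷ J

The magnetic force is always ⟂ v and does no work; only the electric force changes KE.
ΔKE = F_E · d = |q|E d = (1.602×10⁻¹⁹)(9520)(0.0408) ≈ 6.22×10⁻¹⁷ J.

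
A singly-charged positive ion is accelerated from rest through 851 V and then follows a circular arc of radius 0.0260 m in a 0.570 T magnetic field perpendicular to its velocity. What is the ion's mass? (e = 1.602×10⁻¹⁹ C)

Combine |q|V = ½mv² and r = mv/(|q|B): eliminate v to get m = qB²r²/(2V).
m = (1.602×10⁻¹⁹)(0.570)²(0.0260)²/(2·851) ≈ 2.07×10⁻²⁶ kg.

m ≈ 2.07×10⁻²⁶ kg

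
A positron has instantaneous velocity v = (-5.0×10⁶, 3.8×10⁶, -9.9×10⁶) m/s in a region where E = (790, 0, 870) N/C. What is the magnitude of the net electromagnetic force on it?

|F| ≈ 1.88×10⁻¹⁶ N

Only an electric field acts, so F = qE = (1.602×10⁻¹⁹ C)·(790, 0, 870) = (1.27×10⁻¹⁶, 0, 1.39×10⁻¹⁶) N.
|F| = 1.88×10⁻¹⁶ N.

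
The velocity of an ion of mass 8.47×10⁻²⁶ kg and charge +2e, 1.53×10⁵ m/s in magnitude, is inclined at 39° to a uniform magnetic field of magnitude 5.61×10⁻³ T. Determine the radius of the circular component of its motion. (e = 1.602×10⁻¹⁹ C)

r ≈ 4.54 m

v⊥ = v sinθ = 1.53×10⁵·sin39° ≈ 9.629×10⁴ m/s.
r = m v⊥/(|q|B) = (8.47×10⁻²⁶)(9.629×10⁴)/((3.204×10⁻¹⁹)(5.61×10⁻³)) ≈ 4.54 m.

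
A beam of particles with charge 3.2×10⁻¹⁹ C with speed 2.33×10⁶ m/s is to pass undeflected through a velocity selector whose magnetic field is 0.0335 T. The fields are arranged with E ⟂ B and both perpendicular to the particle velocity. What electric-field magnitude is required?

E = 7.81×10⁴ V/m

For straight-line motion qE = qvB, so E = vB.
E = 2.33×10⁶ × 0.0335 = 7.81×10⁴ V/m.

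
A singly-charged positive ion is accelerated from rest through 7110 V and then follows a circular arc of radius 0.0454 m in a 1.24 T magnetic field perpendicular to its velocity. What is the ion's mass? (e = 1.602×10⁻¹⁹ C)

Combine |q|V = ½mv² and r = mv/(|q|B): eliminate v to get m = qB²r²/(2V).
m = (1.602×10⁻¹⁹)(1.24)²(0.0454)²/(2·7110) ≈ 3.57×10⁻²⁶ kg.

m ≈ 3.57×10⁻²⁶ kg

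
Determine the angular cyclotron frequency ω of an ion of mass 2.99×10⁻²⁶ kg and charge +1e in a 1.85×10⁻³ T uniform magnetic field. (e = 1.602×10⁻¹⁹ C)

ω ≈ 9910 rad/s

ω = |q|B/m.
ω = (1.602×10⁻¹⁹)(1.85×10⁻³)/2.99×10⁻²⁶ ≈ 9910 rad/s.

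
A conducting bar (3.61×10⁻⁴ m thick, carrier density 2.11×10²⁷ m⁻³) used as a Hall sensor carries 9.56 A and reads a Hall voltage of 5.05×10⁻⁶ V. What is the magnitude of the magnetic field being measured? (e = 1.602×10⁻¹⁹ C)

B ≈ 0.0645 T

From V_H = IB/(n e t), B = V_H n e t / I.
B = (5.05×10⁻⁶)(2.11×10²⁷)(1.602×10⁻¹⁹)(3.61×10⁻⁴)/9.56 ≈ 0.0645 T.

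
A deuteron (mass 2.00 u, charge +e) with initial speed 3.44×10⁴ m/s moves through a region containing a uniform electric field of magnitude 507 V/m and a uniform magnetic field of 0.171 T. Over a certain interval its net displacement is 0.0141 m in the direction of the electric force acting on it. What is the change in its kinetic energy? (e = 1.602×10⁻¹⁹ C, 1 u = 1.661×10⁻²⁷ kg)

The magnetic force is always ⟂ v and does no work; only the electric force changes KE.
ΔKE = F_E · d = |q|E d = (1.602×10⁻¹⁹)(507)(0.0141) ≈ 1.15×10⁻¹⁸ J.

ΔKE ≈ 1.15×10⁻¹⁸ J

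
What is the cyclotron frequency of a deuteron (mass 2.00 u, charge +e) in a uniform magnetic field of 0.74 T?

f = |q|B/(2πm).
f = (1.602×10⁻¹⁹)(0.74)/(2π·3.322×10⁻²⁷) ≈ 5.7×10⁶ Hz.

f ≈ 5.7×10⁶ Hz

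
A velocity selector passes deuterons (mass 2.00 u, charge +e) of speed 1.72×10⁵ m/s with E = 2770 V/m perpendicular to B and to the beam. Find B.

B = 0.0161 T

Balance of forces in the selector: qE = qvB ⇒ B = E/v.
B = 2770/1.72×10⁵ = 0.0161 T.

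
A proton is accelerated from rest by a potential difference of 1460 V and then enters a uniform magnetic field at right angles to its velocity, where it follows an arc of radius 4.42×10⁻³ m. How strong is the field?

B ≈ 1.25 T

v = √(2|q|V/m) = √(2·1.602×10⁻¹⁹·1460/1.673×10⁻²⁷) ≈ 5.288×10⁵ m/s.
B = mv/(|q|r) = (1.673×10⁻²⁷)(5.288×10⁵)/((1.602×10⁻¹⁹)(4.42×10⁻³)) ≈ 1.25 T.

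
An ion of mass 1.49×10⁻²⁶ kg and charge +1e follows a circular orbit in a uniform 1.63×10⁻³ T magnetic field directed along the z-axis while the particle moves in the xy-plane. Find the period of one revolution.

T ≈ 3.59×10⁻⁴ s

The cyclotron period depends only on m, q, B: T = 2πm/(|q|B).
T = 2π(1.49×10⁻²⁶)/((1.602×10⁻¹⁹)(1.63×10⁻³)) ≈ 3.59×10⁻⁴ s.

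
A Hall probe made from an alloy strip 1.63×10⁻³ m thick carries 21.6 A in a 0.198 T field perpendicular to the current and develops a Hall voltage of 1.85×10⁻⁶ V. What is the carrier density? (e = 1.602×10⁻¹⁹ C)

From V_H = IB/(n e t), n = IB/(V_H e t).
n = (21.6)(0.198)/((1.85×10⁻⁶)(1.602×10⁻¹⁹)(1.63×10⁻³)) ≈ 8.85×10²⁷ m⁻³.

n ≈ 8.85×10²⁷ m⁻³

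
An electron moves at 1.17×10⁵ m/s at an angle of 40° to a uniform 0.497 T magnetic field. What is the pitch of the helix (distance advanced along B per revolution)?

v∥ = v cosθ = 1.17×10⁵·cos40° ≈ 8.963×10⁴ m/s.
T = 2πm/(|q|B) = 2π(9.109×10⁻³¹)/((1.602×10⁻¹⁹)(0.497)) ≈ 7.188×10⁻¹¹ s.
pitch = v∥ T = (8.963×10⁴)(7.188×10⁻¹¹) ≈ 6.44×10⁻⁶ m.

p ≈ 6.44×10⁻⁶ m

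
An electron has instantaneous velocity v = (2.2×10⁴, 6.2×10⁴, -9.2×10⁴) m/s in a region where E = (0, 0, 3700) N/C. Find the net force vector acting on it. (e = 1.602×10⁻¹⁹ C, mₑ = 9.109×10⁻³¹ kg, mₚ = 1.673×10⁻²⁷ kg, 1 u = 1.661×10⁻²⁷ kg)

F ≈ (0, 0, -5.93×10⁻¹⁶) N

Only an electric field acts, so F = qE = (−1.602×10⁻¹⁹ C)·(0, 0, 3700) = (0, 0, -5.93×10⁻¹⁶) N.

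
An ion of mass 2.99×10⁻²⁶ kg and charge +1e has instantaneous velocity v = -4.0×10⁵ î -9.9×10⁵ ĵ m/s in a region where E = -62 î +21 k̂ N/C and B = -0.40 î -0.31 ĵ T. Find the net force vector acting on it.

F ≈ (-9.93×10⁻¹⁸, 0, -4.36×10⁻¹⁴) N

v×B = (0, 0, -2.72×10⁵) N/C.
E + v×B = (-62.0, 0, -2.72×10⁵) N/C.
F = q(E + v×B) = (1.602×10⁻¹⁹ C)·(-62.0, 0, -2.72×10⁵) = (-9.93×10⁻¹⁸, 0, -4.36×10⁻¹⁴) N.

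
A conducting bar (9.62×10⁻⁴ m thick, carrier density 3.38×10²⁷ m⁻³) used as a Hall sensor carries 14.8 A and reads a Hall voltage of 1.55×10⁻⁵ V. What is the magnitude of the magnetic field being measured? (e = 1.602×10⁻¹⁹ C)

From V_H = IB/(n e t), B = V_H n e t / I.
B = (1.55×10⁻⁵)(3.38×10²⁷)(1.602×10⁻¹⁹)(9.62×10⁻⁴)/14.8 ≈ 0.546 T.

B ≈ 0.546 T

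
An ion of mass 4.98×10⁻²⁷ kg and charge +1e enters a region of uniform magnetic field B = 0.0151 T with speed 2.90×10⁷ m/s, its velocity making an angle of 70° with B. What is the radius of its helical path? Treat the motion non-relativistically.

v⊥ = v sinθ = 2.90×10⁷·sin70° ≈ 2.725×10⁷ m/s.
r = m v⊥/(|q|B) = (4.98×10⁻²⁷)(2.725×10⁷)/((1.602×10⁻¹⁹)(0.0151)) ≈ 56.1 m.

r ≈ 56.1 m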